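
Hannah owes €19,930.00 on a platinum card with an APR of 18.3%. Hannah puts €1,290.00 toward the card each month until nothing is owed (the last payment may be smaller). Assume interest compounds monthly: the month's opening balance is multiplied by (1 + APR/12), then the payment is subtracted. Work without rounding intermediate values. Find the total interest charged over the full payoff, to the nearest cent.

Monthly rate r = 18.3%/12 = 1.525% = 0.01525.
Payoff takes n = ⌈−ln(1 − rB₀/P)/ln(1+r)⌉ = ⌈17.752⌉ = 18 payments; the last is €971.74.
Total paid = 17·€1,290.00 + €971.74 = €22,901.74.
Total interest = total paid − principal = €22,901.74 − €19,930.00 = €2,971.74.

€2,971.74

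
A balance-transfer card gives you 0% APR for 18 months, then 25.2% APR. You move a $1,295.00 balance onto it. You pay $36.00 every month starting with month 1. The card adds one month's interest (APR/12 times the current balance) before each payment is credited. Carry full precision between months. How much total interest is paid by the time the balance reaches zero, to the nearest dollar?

$174

Promo months 1–18 at r₀ = 0%/12 = 0; months 19+ at r₁ = 25.2%/12 = 0.021.
After month 18 (no interest yet): B = $1,295.00 − 18·$36.00 = $647.00.
Then at r₁ with $36.00/mo: n₂ = −ln(1 − r₁·B/P)/ln(1+r₁) ≈ 22.80 → 23 more payments.
Total paid = 40·$36.00 + $28.92 = $1,468.92; interest = $1,468.92 − $1,295.00 = $173.92.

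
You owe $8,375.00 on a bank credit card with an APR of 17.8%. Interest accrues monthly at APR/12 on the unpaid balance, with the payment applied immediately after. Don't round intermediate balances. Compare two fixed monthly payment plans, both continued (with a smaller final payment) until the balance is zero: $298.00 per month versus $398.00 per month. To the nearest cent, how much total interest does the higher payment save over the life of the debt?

$802.02

Monthly rate r = 17.8%/12 = 1.48333% = 0.0148333.
At $298.00/mo: n = ⌈−ln(1 − rB₀/P)/ln(1+r)⌉ = 37 payments (last $188.28); total interest = total paid − $8,375.00 = $2,541.28.
At $398.00/mo: 26 payments (last $164.26); total interest $1,739.26.
Interest saved = $2,541.28 − $1,739.26 = $802.02.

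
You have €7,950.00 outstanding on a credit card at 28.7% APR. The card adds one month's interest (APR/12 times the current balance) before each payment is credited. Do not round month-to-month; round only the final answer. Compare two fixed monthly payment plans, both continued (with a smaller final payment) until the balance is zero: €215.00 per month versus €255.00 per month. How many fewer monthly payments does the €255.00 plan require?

34 fewer payments

Monthly rate r = 28.7%/12 = 2.39167% = 0.0239167.
At €215.00/mo: n = ⌈−ln(1 − rB₀/P)/ln(1+r)⌉ = 92 payments (last €59.45); total interest = total paid − €7,950.00 = €11,674.45.
At €255.00/mo: 58 payments (last €235.32); total interest €6,820.32.
Payments saved = 92 − 58 = 34.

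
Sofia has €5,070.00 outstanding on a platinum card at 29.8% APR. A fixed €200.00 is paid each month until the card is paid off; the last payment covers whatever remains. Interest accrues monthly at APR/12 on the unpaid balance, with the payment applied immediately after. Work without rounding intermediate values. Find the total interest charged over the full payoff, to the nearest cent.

€3,026.57

Monthly rate r = 29.8%/12 = 2.48333% = 0.0248333.
Payoff takes n = ⌈−ln(1 − rB₀/P)/ln(1+r)⌉ = ⌈40.480⌉ = 41 payments; the last is €96.57.
Total paid = 40·€200.00 + €96.57 = €8,096.57.
Total interest = total paid − principal = €8,096.57 − €5,070.00 = €3,026.57.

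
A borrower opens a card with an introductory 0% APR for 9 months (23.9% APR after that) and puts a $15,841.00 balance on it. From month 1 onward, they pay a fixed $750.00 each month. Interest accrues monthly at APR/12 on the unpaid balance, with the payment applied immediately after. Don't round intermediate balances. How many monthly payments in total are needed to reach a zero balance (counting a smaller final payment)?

24 payments

Promo months 1–9 at r₀ = 0%/12 = 0; months 10+ at r₁ = 23.9%/12 = 0.0199167.
After month 9 (no interest yet): B = $15,841.00 − 9·$750.00 = $9,091.00.
Then at r₁ with $750.00/mo: n₂ = −ln(1 − r₁·B/P)/ln(1+r₁) ≈ 14.01 → 15 more payments.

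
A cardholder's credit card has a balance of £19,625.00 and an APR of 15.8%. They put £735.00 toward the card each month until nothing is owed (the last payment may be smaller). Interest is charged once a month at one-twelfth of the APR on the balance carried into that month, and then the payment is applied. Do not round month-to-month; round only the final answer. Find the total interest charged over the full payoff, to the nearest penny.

Monthly rate r = 15.8%/12 = 1.31667% = 0.0131667.
Payoff takes n = ⌈−ln(1 − rB₀/P)/ln(1+r)⌉ = ⌈33.116⌉ = 34 payments; the last is £85.89.
Total paid = 33·£735.00 + £85.89 = £24,340.89.
Total interest = total paid − principal = £24,340.89 − £19,625.00 = £4,715.89.

£4,715.89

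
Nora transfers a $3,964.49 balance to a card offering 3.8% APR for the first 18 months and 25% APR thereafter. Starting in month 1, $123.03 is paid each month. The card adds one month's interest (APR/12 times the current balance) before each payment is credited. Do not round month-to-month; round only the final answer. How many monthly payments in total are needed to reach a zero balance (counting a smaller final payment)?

Promo months 1–18 at r₀ = 3.8%/12 = 0.00316667; months 19+ at r₁ = 25%/12 = 0.0208333.
After month 18: iterate B ← B·(1+r₀) − $123.03 for 18 months → $1,921.49.
Then at r₁ with $123.03/mo: n₂ = −ln(1 − r₁·B/P)/ln(1+r₁) ≈ 19.09 → 20 more payments.

38 payments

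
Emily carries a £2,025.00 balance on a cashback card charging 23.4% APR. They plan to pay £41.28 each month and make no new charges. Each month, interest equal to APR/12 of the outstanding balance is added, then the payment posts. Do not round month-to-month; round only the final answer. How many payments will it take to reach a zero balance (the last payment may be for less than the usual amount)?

163 payments

Monthly rate r = 23.4%/12 = 1.95% = 0.0195.
Recurrence: B ← B·(1+r) − £41.28.
Month 1: interest £39.49; balance after payment £2,023.21.
Month 2: interest £39.45; balance after payment £2,021.38.
Closed form: n = −ln(1 − rB₀/P)/ln(1+r) = −ln(0.043423)/ln(1.0195) ≈ 162.423, so the balance reaches zero during payment 163.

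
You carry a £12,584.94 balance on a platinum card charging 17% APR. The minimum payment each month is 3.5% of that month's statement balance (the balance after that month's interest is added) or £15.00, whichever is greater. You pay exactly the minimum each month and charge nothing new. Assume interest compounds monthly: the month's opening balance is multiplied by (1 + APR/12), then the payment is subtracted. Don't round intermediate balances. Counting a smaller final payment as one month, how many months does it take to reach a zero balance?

Monthly rate r = 17%/12 = 1.41667% = 0.0141667.
While 3.5% of the post-interest balance exceeds £15.00, each month B ← (B·(1+r))·(1 − 0.035), i.e. B shrinks by the factor (1+r)·0.965 = 0.97867.
This holds for months 1–158. Entering month 159 the balance is £417.29; 3.5% of the post-interest balance is now below £15.00, so the flat £15.00 minimum applies from here.
From month 159 a fixed £15.00 at rate r clears £417.29 in 36 more payments. Total: 158 + 36 = 194 months.

194 months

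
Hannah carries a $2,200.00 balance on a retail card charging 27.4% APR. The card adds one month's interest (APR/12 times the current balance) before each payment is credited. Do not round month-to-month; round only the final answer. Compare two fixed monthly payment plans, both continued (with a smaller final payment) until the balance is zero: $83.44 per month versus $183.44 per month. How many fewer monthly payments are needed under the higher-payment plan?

Monthly rate r = 27.4%/12 = 2.28333% = 0.0228333.
At $83.44/mo: n = ⌈−ln(1 − rB₀/P)/ln(1+r)⌉ = 41 payments (last $67.83); total interest = total paid − $2,200.00 = $1,205.43.
At $183.44/mo: 15 payments (last $32.10); total interest $400.26.
Payments saved = 41 − 15 = 26.

26 fewer payments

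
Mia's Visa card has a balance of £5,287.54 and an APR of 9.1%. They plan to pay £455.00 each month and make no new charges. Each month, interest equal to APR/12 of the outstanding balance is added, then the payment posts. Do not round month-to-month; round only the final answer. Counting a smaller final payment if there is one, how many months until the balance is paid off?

Monthly rate r = 9.1%/12 = 0.758333% = 0.00758333.
Recurrence: B ← B·(1+r) − £455.00.
Month 1: interest £40.10; balance after payment £4,872.64.
Month 2: interest £36.95; balance after payment £4,454.59.
Closed form: n = −ln(1 − rB₀/P)/ln(1+r) = −ln(0.91187)/ln(1.00758) ≈ 12.211, so the balance reaches zero during payment 13.

13 payments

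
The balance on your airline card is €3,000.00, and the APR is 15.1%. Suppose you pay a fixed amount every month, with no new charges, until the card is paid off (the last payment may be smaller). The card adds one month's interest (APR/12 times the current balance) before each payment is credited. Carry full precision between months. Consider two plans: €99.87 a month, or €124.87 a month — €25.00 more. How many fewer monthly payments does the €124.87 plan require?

Monthly rate r = 15.1%/12 = 1.25833% = 0.0125833.
At €99.87/mo: n = ⌈−ln(1 − rB₀/P)/ln(1+r)⌉ = 38 payments (last €96.84); total interest = total paid − €3,000.00 = €792.03.
At €124.87/mo: 29 payments (last €98.51); total interest €594.87.
Payments saved = 38 − 29 = 9.

9 fewer payments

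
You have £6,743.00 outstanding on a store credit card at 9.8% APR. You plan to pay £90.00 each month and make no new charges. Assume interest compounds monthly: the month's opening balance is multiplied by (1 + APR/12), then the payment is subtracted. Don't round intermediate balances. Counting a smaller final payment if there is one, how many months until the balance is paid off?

Monthly rate r = 9.8%/12 = 0.816667% = 0.00816667.
Recurrence: B ← B·(1+r) − £90.00.
Month 1: interest £55.07; balance after payment £6,708.07.
Month 2: interest £54.78; balance after payment £6,672.85.
Closed form: n = −ln(1 − rB₀/P)/ln(1+r) = −ln(0.38814)/ln(1.00817) ≈ 116.358, so the balance reaches zero during payment 117.

117 months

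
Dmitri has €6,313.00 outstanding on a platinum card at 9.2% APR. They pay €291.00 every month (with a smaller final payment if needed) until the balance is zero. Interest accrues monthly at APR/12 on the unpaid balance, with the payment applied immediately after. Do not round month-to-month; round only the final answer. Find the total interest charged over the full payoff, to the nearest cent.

€618.19

Monthly rate r = 9.2%/12 = 0.766667% = 0.00766667.
Payoff takes n = ⌈−ln(1 − rB₀/P)/ln(1+r)⌉ = ⌈23.818⌉ = 24 payments; the last is €238.19.
Total paid = 23·€291.00 + €238.19 = €6,931.19.
Total interest = total paid − principal = €6,931.19 − €6,313.00 = €618.19.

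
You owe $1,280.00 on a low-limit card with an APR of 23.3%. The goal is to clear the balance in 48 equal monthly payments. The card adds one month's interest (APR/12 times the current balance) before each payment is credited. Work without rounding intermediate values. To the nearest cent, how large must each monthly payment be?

$41.24

Monthly rate r = 23.3%/12 = 1.94167% = 0.0194167.
Level-payment amortization: P = B₀·r / (1 − (1+r)^(−n)) = 1280.00·0.0194167 / (1 − 1.01942^(−48)).
Denominator 1 − (1+r)^(−48) = 0.602701455.
P = 24.8533 / 0.602701455 ≈ 41.24.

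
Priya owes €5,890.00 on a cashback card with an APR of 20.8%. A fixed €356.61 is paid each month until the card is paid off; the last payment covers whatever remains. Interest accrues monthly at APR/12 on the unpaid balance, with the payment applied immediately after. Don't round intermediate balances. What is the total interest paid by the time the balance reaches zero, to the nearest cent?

€1,109.69

Monthly rate r = 20.8%/12 = 1.73333% = 0.0173333.
Payoff takes n = ⌈−ln(1 − rB₀/P)/ln(1+r)⌉ = ⌈19.626⌉ = 20 payments; the last is €224.10.
Total paid = 19·€356.61 + €224.10 = €6,999.69.
Total interest = total paid − principal = €6,999.69 − €5,890.00 = €1,109.69.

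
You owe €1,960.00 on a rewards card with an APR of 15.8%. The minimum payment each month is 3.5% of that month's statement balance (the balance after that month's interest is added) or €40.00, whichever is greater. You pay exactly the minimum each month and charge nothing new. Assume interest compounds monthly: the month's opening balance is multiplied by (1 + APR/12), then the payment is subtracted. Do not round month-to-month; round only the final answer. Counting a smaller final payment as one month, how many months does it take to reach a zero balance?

60 months

Monthly rate r = 15.8%/12 = 1.31667% = 0.0131667.
While 3.5% of the post-interest balance exceeds €40.00, each month B ← (B·(1+r))·(1 − 0.035), i.e. B shrinks by the factor (1+r)·0.965 = 0.97771.
This holds for months 1–25. Entering month 26 the balance is €1,115.48; 3.5% of the post-interest balance is now below €40.00, so the flat €40.00 minimum applies from here.
From month 26 a fixed €40.00 at rate r clears €1,115.48 in 35 more payments. Total: 25 + 35 = 60 months.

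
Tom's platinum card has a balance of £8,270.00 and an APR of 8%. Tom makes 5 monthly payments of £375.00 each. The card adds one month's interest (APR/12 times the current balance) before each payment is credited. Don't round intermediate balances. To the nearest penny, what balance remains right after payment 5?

Monthly rate r = 8%/12 = 0.666667% = 0.00666667.
Each month: B ← B·(1+r) − £375.00.
Month 1: interest £55.13; balance after payment £7,950.13.
Month 2: interest £53.00; balance after payment £7,628.13.
Month 3: interest £50.85; balance after payment £7,303.99.
Month 4: interest £48.69; balance after payment £6,977.68.
Month 5: interest £46.52; balance after payment £6,649.20.

£6,649.20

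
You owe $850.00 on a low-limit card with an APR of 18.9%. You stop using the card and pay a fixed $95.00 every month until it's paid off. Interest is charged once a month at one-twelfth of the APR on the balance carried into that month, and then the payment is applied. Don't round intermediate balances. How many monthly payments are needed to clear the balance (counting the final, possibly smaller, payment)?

Monthly rate r = 18.9%/12 = 1.575% = 0.01575.
Recurrence: B ← B·(1+r) − $95.00.
Month 1: interest $13.39; balance after payment $768.39.
Month 2: interest $12.10; balance after payment $685.49.
Closed form: n = −ln(1 − rB₀/P)/ln(1+r) = −ln(0.85908)/ln(1.01575) ≈ 9.720, so the balance reaches zero during payment 10.

10 months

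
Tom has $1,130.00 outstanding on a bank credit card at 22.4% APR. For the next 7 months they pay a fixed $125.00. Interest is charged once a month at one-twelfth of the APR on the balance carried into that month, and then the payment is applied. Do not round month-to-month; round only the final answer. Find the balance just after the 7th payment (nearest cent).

Monthly rate r = 22.4%/12 = 1.86667% = 0.0186667.
Each month: B ← B·(1+r) − $125.00.
Month 1: interest $21.09; balance after payment $1,026.09.
Month 2: interest $19.15; balance after payment $920.25.
Month 3: interest $17.18; balance after payment $812.43.
Month 4: interest $15.17; balance after payment $702.59.
Month 5: interest $13.12; balance after payment $590.71.
Month 6: interest $11.03; balance after payment $476.73.
Month 7: interest $8.90; balance after payment $360.63.

$360.63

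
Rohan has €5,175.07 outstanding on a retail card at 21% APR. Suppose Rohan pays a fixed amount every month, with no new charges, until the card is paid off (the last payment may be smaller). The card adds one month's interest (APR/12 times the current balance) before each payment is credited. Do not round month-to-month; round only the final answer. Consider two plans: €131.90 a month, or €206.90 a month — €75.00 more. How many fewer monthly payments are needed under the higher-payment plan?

33 fewer payments

Monthly rate r = 21%/12 = 1.75% = 0.0175.
At €131.90/mo: n = ⌈−ln(1 − rB₀/P)/ln(1+r)⌉ = 67 payments (last €116.39); total interest = total paid − €5,175.07 = €3,646.72.
At €206.90/mo: 34 payments (last €38.98); total interest €1,691.61.
Payments saved = 67 − 34 = 33.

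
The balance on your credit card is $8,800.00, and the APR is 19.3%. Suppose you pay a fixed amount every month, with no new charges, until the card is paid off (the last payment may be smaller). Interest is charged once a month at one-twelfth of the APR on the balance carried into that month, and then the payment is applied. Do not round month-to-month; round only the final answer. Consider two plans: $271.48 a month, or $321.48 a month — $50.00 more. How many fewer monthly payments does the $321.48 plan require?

10 fewer payments

Monthly rate r = 19.3%/12 = 1.60833% = 0.0160833.
At $271.48/mo: n = ⌈−ln(1 − rB₀/P)/ln(1+r)⌉ = 47 payments (last $48.25); total interest = total paid − $8,800.00 = $3,736.33.
At $321.48/mo: 37 payments (last $119.10); total interest $2,892.38.
Payments saved = 47 − 37 = 10.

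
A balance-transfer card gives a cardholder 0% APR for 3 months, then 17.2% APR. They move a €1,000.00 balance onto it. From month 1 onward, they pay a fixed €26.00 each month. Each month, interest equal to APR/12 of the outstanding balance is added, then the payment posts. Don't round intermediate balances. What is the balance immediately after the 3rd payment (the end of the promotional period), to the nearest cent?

Promo months 1–3 at r₀ = 0%/12 = 0; months 4+ at r₁ = 17.2%/12 = 0.0143333.
After month 3 (no interest yet): B = €1,000.00 − 3·€26.00 = €922.00.

€922.00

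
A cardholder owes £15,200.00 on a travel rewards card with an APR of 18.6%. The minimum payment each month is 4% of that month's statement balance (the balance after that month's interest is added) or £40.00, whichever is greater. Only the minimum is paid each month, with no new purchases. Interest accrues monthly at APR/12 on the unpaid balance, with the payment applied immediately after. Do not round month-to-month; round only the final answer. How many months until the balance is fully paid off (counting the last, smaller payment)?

Monthly rate r = 18.6%/12 = 1.55% = 0.0155.
While 4% of the post-interest balance exceeds £40.00, each month B ← (B·(1+r))·(1 − 0.04), i.e. B shrinks by the factor (1+r)·0.96 = 0.97488.
This holds for months 1–108. Entering month 109 the balance is £974.02; 4% of the post-interest balance is now below £40.00, so the flat £40.00 minimum applies from here.
From month 109 a fixed £40.00 at rate r clears £974.02 in 31 more payments. Total: 108 + 31 = 139 months.

139 months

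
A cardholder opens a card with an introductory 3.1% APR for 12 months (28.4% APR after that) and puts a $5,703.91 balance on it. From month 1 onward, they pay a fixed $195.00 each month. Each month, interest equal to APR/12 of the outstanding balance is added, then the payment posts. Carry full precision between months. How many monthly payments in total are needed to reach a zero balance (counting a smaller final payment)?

Promo months 1–12 at r₀ = 3.1%/12 = 0.00258333; months 13+ at r₁ = 28.4%/12 = 0.0236667.
After month 12: iterate B ← B·(1+r₀) − $195.00 for 12 months → $3,509.73.
Then at r₁ with $195.00/mo: n₂ = −ln(1 − r₁·B/P)/ln(1+r₁) ≈ 23.73 → 24 more payments.

36 payments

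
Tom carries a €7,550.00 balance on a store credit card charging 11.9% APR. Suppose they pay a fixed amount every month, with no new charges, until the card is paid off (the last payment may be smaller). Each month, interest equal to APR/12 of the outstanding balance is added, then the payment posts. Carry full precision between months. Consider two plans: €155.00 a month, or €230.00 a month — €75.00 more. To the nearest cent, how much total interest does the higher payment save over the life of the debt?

€1,184.44

Monthly rate r = 11.9%/12 = 0.991667% = 0.00991667.
At €155.00/mo: n = ⌈−ln(1 − rB₀/P)/ln(1+r)⌉ = 67 payments (last €133.75); total interest = total paid − €7,550.00 = €2,813.75.
At €230.00/mo: 40 payments (last €209.31); total interest €1,629.31.
Interest saved = €2,813.75 − €1,629.31 = €1,184.44.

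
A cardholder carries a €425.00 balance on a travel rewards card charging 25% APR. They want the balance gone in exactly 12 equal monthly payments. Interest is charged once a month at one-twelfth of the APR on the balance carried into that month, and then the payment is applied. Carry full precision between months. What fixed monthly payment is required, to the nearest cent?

€40.39

Monthly rate r = 25%/12 = 2.08333% = 0.0208333.
Level-payment amortization: P = B₀·r / (1 − (1+r)^(−n)) = 425.00·0.0208333 / (1 − 1.02083^(−12)).
Denominator 1 − (1+r)^(−12) = 0.219196254.
P = 8.85417 / 0.219196254 ≈ 40.39.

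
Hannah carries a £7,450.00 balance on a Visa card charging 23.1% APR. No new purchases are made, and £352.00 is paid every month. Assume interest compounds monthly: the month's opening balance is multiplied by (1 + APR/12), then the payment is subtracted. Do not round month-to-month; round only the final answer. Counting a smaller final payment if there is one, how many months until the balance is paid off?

Monthly rate r = 23.1%/12 = 1.925% = 0.01925.
Recurrence: B ← B·(1+r) − £352.00.
Month 1: interest £143.41; balance after payment £7,241.41.
Month 2: interest £139.40; balance after payment £7,028.81.
Closed form: n = −ln(1 − rB₀/P)/ln(1+r) = −ln(0.59258)/ln(1.01925) ≈ 27.444, so the balance reaches zero during payment 28.

28 payments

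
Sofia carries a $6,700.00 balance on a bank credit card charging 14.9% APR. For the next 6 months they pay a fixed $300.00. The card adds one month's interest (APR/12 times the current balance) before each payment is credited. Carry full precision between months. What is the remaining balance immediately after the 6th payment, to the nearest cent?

Monthly rate r = 14.9%/12 = 1.24167% = 0.0124167.
Each month: B ← B·(1+r) − $300.00.
Month 1: interest $83.19; balance after payment $6,483.19.
Month 2: interest $80.50; balance after payment $6,263.69.
Month 3: interest $77.77; balance after payment $6,041.47.
Month 4: interest $75.01; balance after payment $5,816.48.
Month 5: interest $72.22; balance after payment $5,588.70.
Month 6: interest $69.39; balance after payment $5,358.09.

$5,358.09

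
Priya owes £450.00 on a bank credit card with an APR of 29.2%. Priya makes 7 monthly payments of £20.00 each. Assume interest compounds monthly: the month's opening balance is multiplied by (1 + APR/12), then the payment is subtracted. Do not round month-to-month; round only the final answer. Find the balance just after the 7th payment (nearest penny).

£381.83

Monthly rate r = 29.2%/12 = 2.43333% = 0.0243333.
Each month: B ← B·(1+r) − £20.00.
Month 1: interest £10.95; balance after payment £440.95.
Month 2: interest £10.73; balance after payment £431.68.
Month 3: interest £10.50; balance after payment £422.18.
Month 4: interest £10.27; balance after payment £412.46.
Month 5: interest £10.04; balance after payment £402.49.
Month 6: interest £9.79; balance after payment £392.29.
Month 7: interest £9.55; balance after payment £381.83.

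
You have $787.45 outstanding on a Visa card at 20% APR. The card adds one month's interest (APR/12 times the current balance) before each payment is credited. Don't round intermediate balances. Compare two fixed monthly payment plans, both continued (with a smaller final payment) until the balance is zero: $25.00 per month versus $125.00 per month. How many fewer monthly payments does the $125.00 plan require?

Monthly rate r = 20%/12 = 1.66667% = 0.0166667.
At $25.00/mo: n = ⌈−ln(1 − rB₀/P)/ln(1+r)⌉ = 46 payments (last $0.84); total interest = total paid − $787.45 = $338.39.
At $125.00/mo: 7 payments (last $89.06); total interest $51.61.
Payments saved = 46 − 7 = 39.

39 fewer payments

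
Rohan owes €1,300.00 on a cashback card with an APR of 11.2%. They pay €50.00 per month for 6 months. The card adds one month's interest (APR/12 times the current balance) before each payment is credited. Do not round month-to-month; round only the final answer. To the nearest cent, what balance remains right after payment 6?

Monthly rate r = 11.2%/12 = 0.933333% = 0.00933333.
Each month: B ← B·(1+r) − €50.00.
Month 1: interest €12.13; balance after payment €1,262.13.
Month 2: interest €11.78; balance after payment €1,223.91.
Month 3: interest €11.42; balance after payment €1,185.34.
Month 4: interest €11.06; balance after payment €1,146.40.
Month 5: interest €10.70; balance after payment €1,107.10.
Month 6: interest €10.33; balance after payment €1,067.43.

€1,067.43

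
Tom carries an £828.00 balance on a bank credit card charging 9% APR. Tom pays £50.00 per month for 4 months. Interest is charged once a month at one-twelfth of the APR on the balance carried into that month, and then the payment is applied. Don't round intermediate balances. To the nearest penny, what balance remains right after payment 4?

Monthly rate r = 9%/12 = 0.75% = 0.0075.
Each month: B ← B·(1+r) − £50.00.
Month 1: interest £6.21; balance after payment £784.21.
Month 2: interest £5.88; balance after payment £740.09.
Month 3: interest £5.55; balance after payment £695.64.
Month 4: interest £5.22; balance after payment £650.86.

£650.86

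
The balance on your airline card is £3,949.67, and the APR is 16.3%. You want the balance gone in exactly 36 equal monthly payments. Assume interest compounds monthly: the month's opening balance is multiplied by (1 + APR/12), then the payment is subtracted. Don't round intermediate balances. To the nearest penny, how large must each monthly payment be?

Monthly rate r = 16.3%/12 = 1.35833% = 0.0135833.
Level-payment amortization: P = B₀·r / (1 − (1+r)^(−n)) = 3949.67·0.0135833 / (1 − 1.01358^(−36)).
Denominator 1 − (1+r)^(−36) = 0.38473896.
P = 53.6497 / 0.38473896 ≈ 139.44.

£139.44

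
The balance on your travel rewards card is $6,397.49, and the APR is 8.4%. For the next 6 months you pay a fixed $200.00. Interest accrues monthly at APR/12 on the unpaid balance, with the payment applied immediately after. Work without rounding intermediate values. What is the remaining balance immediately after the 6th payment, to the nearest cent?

$5,449.73

Monthly rate r = 8.4%/12 = 0.7% = 0.007.
Each month: B ← B·(1+r) − $200.00.
Month 1: interest $44.78; balance after payment $6,242.27.
Month 2: interest $43.70; balance after payment $6,085.97.
Month 3: interest $42.60; balance after payment $5,928.57.
Month 4: interest $41.50; balance after payment $5,770.07.
Month 5: interest $40.39; balance after payment $5,610.46.
Month 6: interest $39.27; balance after payment $5,449.73.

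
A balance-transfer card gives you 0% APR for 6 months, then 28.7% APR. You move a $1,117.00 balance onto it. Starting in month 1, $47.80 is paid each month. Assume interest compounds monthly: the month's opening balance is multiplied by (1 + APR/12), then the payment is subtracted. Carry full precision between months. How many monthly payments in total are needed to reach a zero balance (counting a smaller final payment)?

29 months

Promo months 1–6 at r₀ = 0%/12 = 0; months 7+ at r₁ = 28.7%/12 = 0.0239167.
After month 6 (no interest yet): B = $1,117.00 − 6·$47.80 = $830.20.
Then at r₁ with $47.80/mo: n₂ = −ln(1 − r₁·B/P)/ln(1+r₁) ≈ 22.71 → 23 more payments.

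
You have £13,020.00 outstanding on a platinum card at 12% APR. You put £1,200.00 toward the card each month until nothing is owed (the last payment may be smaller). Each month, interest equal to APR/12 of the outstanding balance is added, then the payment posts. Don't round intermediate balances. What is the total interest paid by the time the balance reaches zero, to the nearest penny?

Monthly rate r = 12%/12 = 1% = 0.01.
Payoff takes n = ⌈−ln(1 − rB₀/P)/ln(1+r)⌉ = ⌈11.542⌉ = 12 payments; the last is £652.26.
Total paid = 11·£1,200.00 + £652.26 = £13,852.26.
Total interest = total paid − principal = £13,852.26 − £13,020.00 = £832.26.

£832.26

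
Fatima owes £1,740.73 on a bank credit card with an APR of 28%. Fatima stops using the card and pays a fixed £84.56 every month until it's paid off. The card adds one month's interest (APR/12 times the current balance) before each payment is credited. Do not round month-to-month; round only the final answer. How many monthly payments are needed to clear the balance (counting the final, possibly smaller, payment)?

Monthly rate r = 28%/12 = 2.33333% = 0.0233333.
Recurrence: B ← B·(1+r) − £84.56.
Month 1: interest £40.62; balance after payment £1,696.79.
Month 2: interest £39.59; balance after payment £1,651.82.
Closed form: n = −ln(1 − rB₀/P)/ln(1+r) = −ln(0.51967)/ln(1.02333) ≈ 28.379, so the balance reaches zero during payment 29.

29 payments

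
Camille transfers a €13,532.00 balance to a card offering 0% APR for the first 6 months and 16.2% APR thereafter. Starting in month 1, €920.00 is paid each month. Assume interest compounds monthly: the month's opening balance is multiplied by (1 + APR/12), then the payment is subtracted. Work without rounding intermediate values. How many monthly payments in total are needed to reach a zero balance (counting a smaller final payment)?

16 months

Promo months 1–6 at r₀ = 0%/12 = 0; months 7+ at r₁ = 16.2%/12 = 0.0135.
After month 6 (no interest yet): B = €13,532.00 − 6·€920.00 = €8,012.00.
Then at r₁ with €920.00/mo: n₂ = −ln(1 − r₁·B/P)/ln(1+r₁) ≈ 9.33 → 10 more payments.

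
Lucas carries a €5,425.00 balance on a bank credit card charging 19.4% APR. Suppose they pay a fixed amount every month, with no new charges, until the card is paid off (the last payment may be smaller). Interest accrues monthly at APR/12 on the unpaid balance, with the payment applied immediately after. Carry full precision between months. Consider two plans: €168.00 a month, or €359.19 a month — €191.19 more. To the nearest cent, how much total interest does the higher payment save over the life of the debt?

€1,462.98

Monthly rate r = 19.4%/12 = 1.61667% = 0.0161667.
At €168.00/mo: n = ⌈−ln(1 − rB₀/P)/ln(1+r)⌉ = 47 payments (last €5.56); total interest = total paid − €5,425.00 = €2,308.56.
At €359.19/mo: 18 payments (last €164.35); total interest €845.58.
Interest saved = €2,308.56 − €845.58 = €1,462.98.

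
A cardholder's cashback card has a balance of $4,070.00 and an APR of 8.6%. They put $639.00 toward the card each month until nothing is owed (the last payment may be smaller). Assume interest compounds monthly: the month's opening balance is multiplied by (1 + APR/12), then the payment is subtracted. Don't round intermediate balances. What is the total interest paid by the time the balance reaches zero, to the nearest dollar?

$111

Monthly rate r = 8.6%/12 = 0.716667% = 0.00716667.
Payoff takes n = ⌈−ln(1 − rB₀/P)/ln(1+r)⌉ = ⌈6.543⌉ = 7 payments; the last is $347.29.
Total paid = 6·$639.00 + $347.29 = $4,181.29.
Total interest = total paid − principal = $4,181.29 − $4,070.00 = $111.29.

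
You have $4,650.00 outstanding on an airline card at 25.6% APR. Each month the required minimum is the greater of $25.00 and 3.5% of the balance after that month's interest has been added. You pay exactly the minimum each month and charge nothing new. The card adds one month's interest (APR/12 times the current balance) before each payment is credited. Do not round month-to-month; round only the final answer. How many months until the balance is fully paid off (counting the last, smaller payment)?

Monthly rate r = 25.6%/12 = 2.13333% = 0.0213333.
While 3.5% of the post-interest balance exceeds $25.00, each month B ← (B·(1+r))·(1 − 0.035), i.e. B shrinks by the factor (1+r)·0.965 = 0.98559.
This holds for months 1–131. Entering month 132 the balance is $694.18; 3.5% of the post-interest balance is now below $25.00, so the flat $25.00 minimum applies from here.
From month 132 a fixed $25.00 at rate r clears $694.18 in 43 more payments. Total: 131 + 43 = 174 months.

174 months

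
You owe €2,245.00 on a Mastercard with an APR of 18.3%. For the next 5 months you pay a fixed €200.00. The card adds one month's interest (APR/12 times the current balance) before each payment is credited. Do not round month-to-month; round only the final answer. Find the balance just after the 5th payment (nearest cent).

Monthly rate r = 18.3%/12 = 1.525% = 0.01525.
Each month: B ← B·(1+r) − €200.00.
Month 1: interest €34.24; balance after payment €2,079.24.
Month 2: interest €31.71; balance after payment €1,910.94.
Month 3: interest €29.14; balance after payment €1,740.09.
Month 4: interest €26.54; balance after payment €1,566.62.
Month 5: interest €23.89; balance after payment €1,390.51.

€1,390.51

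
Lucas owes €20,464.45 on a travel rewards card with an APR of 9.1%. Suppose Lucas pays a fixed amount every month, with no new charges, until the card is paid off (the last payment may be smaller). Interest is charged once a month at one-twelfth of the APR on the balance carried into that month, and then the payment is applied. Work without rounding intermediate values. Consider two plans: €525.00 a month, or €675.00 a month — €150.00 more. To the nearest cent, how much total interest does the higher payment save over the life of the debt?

€1,008.65

Monthly rate r = 9.1%/12 = 0.758333% = 0.00758333.
At €525.00/mo: n = ⌈−ln(1 − rB₀/P)/ln(1+r)⌉ = 47 payments (last €201.18); total interest = total paid − €20,464.45 = €3,886.73.
At €675.00/mo: 35 payments (last €392.53); total interest €2,878.08.
Interest saved = €3,886.73 − €2,878.08 = €1,008.65.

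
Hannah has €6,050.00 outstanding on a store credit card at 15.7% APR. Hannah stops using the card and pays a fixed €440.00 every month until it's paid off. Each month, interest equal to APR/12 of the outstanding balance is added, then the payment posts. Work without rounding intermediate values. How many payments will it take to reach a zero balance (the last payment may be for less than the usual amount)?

16 months

Monthly rate r = 15.7%/12 = 1.30833% = 0.0130833.
Recurrence: B ← B·(1+r) − €440.00.
Month 1: interest €79.15; balance after payment €5,689.15.
Month 2: interest €74.43; balance after payment €5,323.59.
Closed form: n = −ln(1 − rB₀/P)/ln(1+r) = −ln(0.8201)/ln(1.01308) ≈ 15.257, so the balance reaches zero during payment 16.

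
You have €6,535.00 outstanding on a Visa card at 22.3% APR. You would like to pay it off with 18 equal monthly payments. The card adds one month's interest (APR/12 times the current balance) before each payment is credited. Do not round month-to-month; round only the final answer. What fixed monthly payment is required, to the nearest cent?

€430.49

Monthly rate r = 22.3%/12 = 1.85833% = 0.0185833.
Level-payment amortization: P = B₀·r / (1 − (1+r)^(−n)) = 6535.00·0.0185833 / (1 − 1.01858^(−18)).
Denominator 1 − (1+r)^(−18) = 0.282103531.
P = 121.442 / 0.282103531 ≈ 430.49.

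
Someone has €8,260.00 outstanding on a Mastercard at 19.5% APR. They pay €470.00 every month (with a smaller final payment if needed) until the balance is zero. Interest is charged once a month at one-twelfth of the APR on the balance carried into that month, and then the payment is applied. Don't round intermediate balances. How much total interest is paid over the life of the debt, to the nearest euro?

€1,546

Monthly rate r = 19.5%/12 = 1.625% = 0.01625.
Payoff takes n = ⌈−ln(1 − rB₀/P)/ln(1+r)⌉ = ⌈20.863⌉ = 21 payments; the last is €405.85.
Total paid = 20·€470.00 + €405.85 = €9,805.85.
Total interest = total paid − principal = €9,805.85 − €8,260.00 = €1,545.85.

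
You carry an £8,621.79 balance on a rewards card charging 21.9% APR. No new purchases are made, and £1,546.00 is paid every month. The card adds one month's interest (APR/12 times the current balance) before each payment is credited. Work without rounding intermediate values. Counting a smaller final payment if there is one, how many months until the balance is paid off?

6 payments

Monthly rate r = 21.9%/12 = 1.825% = 0.01825.
Recurrence: B ← B·(1+r) − £1,546.00.
Month 1: interest £157.35; balance after payment £7,233.14.
Month 2: interest £132.00; balance after payment £5,819.14.
Month 3: interest £106.20; balance after payment £4,379.34.
Month 4: interest £79.92; balance after payment £2,913.26.
Month 5: interest £53.17; balance after payment £1,420.43.
Month 6: interest £25.92; balance after payment £0.00.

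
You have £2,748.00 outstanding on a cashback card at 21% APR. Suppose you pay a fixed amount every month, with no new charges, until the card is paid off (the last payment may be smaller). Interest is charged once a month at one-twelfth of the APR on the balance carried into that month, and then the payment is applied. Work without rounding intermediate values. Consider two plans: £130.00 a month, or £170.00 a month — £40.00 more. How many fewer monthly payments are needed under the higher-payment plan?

Monthly rate r = 21%/12 = 1.75% = 0.0175.
At £130.00/mo: n = ⌈−ln(1 − rB₀/P)/ln(1+r)⌉ = 27 payments (last £81.56); total interest = total paid − £2,748.00 = £713.56.
At £170.00/mo: 20 payments (last £28.54); total interest £510.54.
Payments saved = 27 − 20 = 7.

7 fewer payments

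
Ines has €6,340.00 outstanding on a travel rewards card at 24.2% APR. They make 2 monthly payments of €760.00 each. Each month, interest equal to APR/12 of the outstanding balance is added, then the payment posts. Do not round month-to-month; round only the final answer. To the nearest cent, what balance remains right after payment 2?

Monthly rate r = 24.2%/12 = 2.01667% = 0.0201667.
Each month: B ← B·(1+r) − €760.00.
Month 1: interest €127.86; balance after payment €5,707.86.
Month 2: interest €115.11; balance after payment €5,062.97.

€5,062.97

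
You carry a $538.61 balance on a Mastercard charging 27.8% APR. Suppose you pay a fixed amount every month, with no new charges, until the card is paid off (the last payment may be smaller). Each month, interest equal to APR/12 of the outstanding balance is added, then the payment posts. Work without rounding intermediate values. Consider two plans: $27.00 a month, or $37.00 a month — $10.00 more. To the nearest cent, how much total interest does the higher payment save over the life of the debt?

$66.58

Monthly rate r = 27.8%/12 = 2.31667% = 0.0231667.
At $27.00/mo: n = ⌈−ln(1 − rB₀/P)/ln(1+r)⌉ = 28 payments (last $2.14); total interest = total paid − $538.61 = $192.53.
At $37.00/mo: 18 payments (last $35.56); total interest $125.95.
Interest saved = $192.53 − $125.95 = $66.58.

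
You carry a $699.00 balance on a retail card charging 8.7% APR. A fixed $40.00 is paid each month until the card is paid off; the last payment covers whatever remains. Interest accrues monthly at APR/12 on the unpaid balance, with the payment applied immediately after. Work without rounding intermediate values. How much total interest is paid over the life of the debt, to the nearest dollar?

Monthly rate r = 8.7%/12 = 0.725% = 0.00725.
Payoff takes n = ⌈−ln(1 − rB₀/P)/ln(1+r)⌉ = ⌈18.753⌉ = 19 payments; the last is $30.15.
Total paid = 18·$40.00 + $30.15 = $750.15.
Total interest = total paid − principal = $750.15 − $699.00 = $51.15.

$51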